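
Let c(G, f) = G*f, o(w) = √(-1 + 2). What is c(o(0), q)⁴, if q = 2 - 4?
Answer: 16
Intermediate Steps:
o(w) = 1 (o(w) = √1 = 1)
q = -2
c(o(0), q)⁴ = (1*(-2))⁴ = (-2)⁴ = 16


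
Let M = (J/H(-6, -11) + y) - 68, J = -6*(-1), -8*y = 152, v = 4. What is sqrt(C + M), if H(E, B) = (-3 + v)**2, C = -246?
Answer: I*sqrt(327) ≈ 18.083*I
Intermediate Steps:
y = -19 (y = -1/8*152 = -19)
J = 6
H(E, B) = 1 (H(E, B) = (-3 + 4)**2 = 1**2 = 1)
M = -81 (M = (6/1 - 19) - 68 = (6*1 - 19) - 68 = (6 - 19) - 68 = -13 - 68 = -81)
sqrt(C + M) = sqrt(-246 - 81) = sqrt(-327) = I*sqrt(327)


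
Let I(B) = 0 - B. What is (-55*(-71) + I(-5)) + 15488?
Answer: 19398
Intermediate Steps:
I(B) = -B
(-55*(-71) + I(-5)) + 15488 = (-55*(-71) - 1*(-5)) + 15488 = (3905 + 5) + 15488 = 3910 + 15488 = 19398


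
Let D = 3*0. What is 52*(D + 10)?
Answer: 520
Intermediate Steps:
D = 0
52*(D + 10) = 52*(0 + 10) = 52*10 = 520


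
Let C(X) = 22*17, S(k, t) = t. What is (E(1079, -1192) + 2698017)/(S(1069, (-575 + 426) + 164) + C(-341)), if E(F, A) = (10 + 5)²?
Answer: 2698242/389 ≈ 6936.4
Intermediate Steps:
C(X) = 374
E(F, A) = 225 (E(F, A) = 15² = 225)
(E(1079, -1192) + 2698017)/(S(1069, (-575 + 426) + 164) + C(-341)) = (225 + 2698017)/(((-575 + 426) + 164) + 374) = 2698242/((-149 + 164) + 374) = 2698242/(15 + 374) = 2698242/389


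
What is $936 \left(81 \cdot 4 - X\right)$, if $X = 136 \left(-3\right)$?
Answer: $685152$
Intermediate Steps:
$X = -408$
$936 \left(81 \cdot 4 - X\right) = 936 \left(81 \cdot 4 - -408\right) = 936 \left(324 + 408\right) = 936 \cdot 732 = 685152$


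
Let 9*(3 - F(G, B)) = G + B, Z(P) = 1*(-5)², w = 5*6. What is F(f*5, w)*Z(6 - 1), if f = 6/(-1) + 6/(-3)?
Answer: 925/9 ≈ 102.78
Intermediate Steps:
w = 30
Z(P) = 25 (Z(P) = 1*25 = 25)
f = -8 (f = 6*(-1) + 6*(-⅓) = -6 - 2 = -8)
F(G, B) = 3 - B/9 - G/9 (F(G, B) = 3 - (G + B)/9 = 3 - (B + G)/9 = 3 + (-B/9 - G/9) = 3 - B/9 - G/9)
F(f*5, w)*Z(6 - 1) = (3 - ⅑*30 - (-8)*5/9)*25 = (3 - 10/3 - ⅑*(-40))*25 = (3 - 10/3 + 40/9)*25 = (37/9)*25 = 925/9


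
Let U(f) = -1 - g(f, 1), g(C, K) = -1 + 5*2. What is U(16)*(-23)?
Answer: 230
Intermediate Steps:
g(C, K) = 9 (g(C, K) = -1 + 10 = 9)
U(f) = -10 (U(f) = -1 - 1*9 = -1 - 9 = -10)
U(16)*(-23) = -10*(-23) = 230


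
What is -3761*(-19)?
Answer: 71459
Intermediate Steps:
-3761*(-19) = -1*(-71459) = 71459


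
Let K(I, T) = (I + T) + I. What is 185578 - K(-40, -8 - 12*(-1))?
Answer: 185654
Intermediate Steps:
K(I, T) = T + 2*I
185578 - K(-40, -8 - 12*(-1)) = 185578 - ((-8 - 12*(-1)) + 2*(-40)) = 185578 - ((-8 + 12) - 80) = 185578 - (4 - 80) = 185578 - 1*(-76) = 185578 + 76 = 185654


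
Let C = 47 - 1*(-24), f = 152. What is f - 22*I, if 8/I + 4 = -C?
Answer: 11576/75 ≈ 154.35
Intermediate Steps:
C = 71 (C = 47 + 24 = 71)
I = -8/75 (I = 8/(-4 - 1*71) = 8/(-4 - 71) = 8/(-75) = 8*(-1/75) = -8/75 ≈ -0.10667)
f - 22*I = 152 - 22*(-8/75) = 152 + 176/75 = 11576/75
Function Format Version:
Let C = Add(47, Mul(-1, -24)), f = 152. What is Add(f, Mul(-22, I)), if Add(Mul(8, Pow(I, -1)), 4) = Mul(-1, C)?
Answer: Rational(11576, 75) ≈ 154.35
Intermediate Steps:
C = 71 (C = Add(47, 24) = 71)
I = Rational(-8, 75) (I = Mul(8, Pow(Add(-4, Mul(-1, 71)), -1)) = Mul(8, Pow(Add(-4, -71), -1)) = Mul(8, Pow(-75, -1)) = Mul(8, Rational(-1, 75)) = Rational(-8, 75) ≈ -0.10667)
Add(f, Mul(-22, I)) = Add(152, Mul(-22, Rational(-8, 75))) = Add(152, Rational(176, 75)) = Rational(11576, 75)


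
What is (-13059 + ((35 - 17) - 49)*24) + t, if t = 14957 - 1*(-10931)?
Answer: 12085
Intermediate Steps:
t = 25888 (t = 14957 + 10931 = 25888)
(-13059 + ((35 - 17) - 49)*24) + t = (-13059 + ((35 - 17) - 49)*24) + 25888 = (-13059 + (18 - 49)*24) + 25888 = (-13059 - 31*24) + 25888 = (-13059 - 744) + 25888 = -13803 + 25888 = 12085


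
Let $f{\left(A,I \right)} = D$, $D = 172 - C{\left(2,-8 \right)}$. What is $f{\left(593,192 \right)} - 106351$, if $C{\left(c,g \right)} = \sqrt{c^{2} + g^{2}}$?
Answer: $-106179 - 2 \sqrt{17} \approx -1.0619 \cdot 10^{5}$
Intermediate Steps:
$D = 172 - 2 \sqrt{17}$ ($D = 172 - \sqrt{2^{2} + \left(-8\right)^{2}} = 172 - \sqrt{4 + 64} = 172 - \sqrt{68} = 172 - 2 \sqrt{17} \approx 163.75$)
$f{\left(A,I \right)} = 172 - 2 \sqrt{17}$
$f{\left(593,192 \right)} - 106351 = \left(172 - 2 \sqrt{17}\right) - 106351 = -106179 - 2 \sqrt{17}$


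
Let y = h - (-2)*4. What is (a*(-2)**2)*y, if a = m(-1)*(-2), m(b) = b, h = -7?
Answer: 8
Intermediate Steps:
y = 1 (y = -7 - (-2)*4 = -7 - 1*(-8) = -7 + 8 = 1)
a = 2 (a = -1*(-2) = 2)
(a*(-2)**2)*y = (2*(-2)**2)*1 = (2*4)*1 = 8*1 = 8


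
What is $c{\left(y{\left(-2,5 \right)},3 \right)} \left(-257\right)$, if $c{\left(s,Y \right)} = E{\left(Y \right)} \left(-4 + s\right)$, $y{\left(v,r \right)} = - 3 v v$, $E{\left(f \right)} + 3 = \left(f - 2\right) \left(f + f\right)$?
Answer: $12336$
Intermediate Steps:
$E{\left(f \right)} = -3 + 2 f \left(-2 + f\right)$ ($E{\left(f \right)} = -3 + \left(f - 2\right) \left(f + f\right) = -3 + \left(-2 + f\right) 2 f = -3 + 2 f \left(-2 + f\right)$)
$y{\left(v,r \right)} = - 3 v^{2}$
$c{\left(s,Y \right)} = \left(-4 + s\right) \left(-3 - 4 Y + 2 Y^{2}\right)$ ($c{\left(s,Y \right)} = \left(-3 - 4 Y + 2 Y^{2}\right) \left(-4 + s\right) = \left(-4 + s\right) \left(-3 - 4 Y + 2 Y^{2}\right)$)
$c{\left(y{\left(-2,5 \right)},3 \right)} \left(-257\right) = - \left(-4 - 3 \left(-2\right)^{2}\right) \left(3 - 2 \cdot 3^{2} + 4 \cdot 3\right) \left(-257\right) = - \left(-4 - 12\right) \left(3 - 18 + 12\right) \left(-257\right) = \left(-1\right) \left(-16\right) \left(-3\right) \left(-257\right) = \left(-48\right) \left(-257\right) = 12336$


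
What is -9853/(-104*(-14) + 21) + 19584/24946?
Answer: -108433685/18422621 ≈ -5.8859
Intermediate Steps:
-9853/(-104*(-14) + 21) + 19584/24946 = -9853/(1456 + 21) + 19584*(1/24946) = -9853/1477 + 9792/12473 = -108433685/18422621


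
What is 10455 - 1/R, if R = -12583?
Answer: 131555266/12583 ≈ 10455.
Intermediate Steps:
10455 - 1/R = 10455 - 1/(-12583) = 10455 - 1*(-1/12583) = 10455 + 1/12583 = 131555266/12583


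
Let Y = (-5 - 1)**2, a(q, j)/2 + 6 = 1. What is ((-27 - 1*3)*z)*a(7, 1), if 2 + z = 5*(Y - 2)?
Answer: 50400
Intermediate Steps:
a(q, j) = -10 (a(q, j) = -12 + 2*1 = -12 + 2 = -10)
Y = 36 (Y = (-6)**2 = 36)
z = 168 (z = -2 + 5*(36 - 2) = -2 + 5*34 = -2 + 170 = 168)
((-27 - 1*3)*z)*a(7, 1) = ((-27 - 1*3)*168)*(-10) = ((-27 - 3)*168)*(-10) = -30*168*(-10) = -5040*(-10) = 50400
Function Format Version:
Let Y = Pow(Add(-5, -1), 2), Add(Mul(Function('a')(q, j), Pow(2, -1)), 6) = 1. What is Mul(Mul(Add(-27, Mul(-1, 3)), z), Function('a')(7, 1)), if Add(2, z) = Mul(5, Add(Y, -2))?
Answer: 50400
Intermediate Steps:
Function('a')(q, j) = -10 (Function('a')(q, j) = Add(-12, Mul(2, 1)) = Add(-12, 2) = -10)
Y = 36 (Y = Pow(-6, 2) = 36)
z = 168 (z = Add(-2, Mul(5, Add(36, -2))) = Add(-2, Mul(5, 34)) = Add(-2, 170) = 168)
Mul(Mul(Add(-27, Mul(-1, 3)), z), Function('a')(7, 1)) = Mul(Mul(Add(-27, Mul(-1, 3)), 168), -10) = Mul(Mul(Add(-27, -3), 168), -10) = Mul(Mul(-30, 168), -10) = Mul(-5040, -10) = 50400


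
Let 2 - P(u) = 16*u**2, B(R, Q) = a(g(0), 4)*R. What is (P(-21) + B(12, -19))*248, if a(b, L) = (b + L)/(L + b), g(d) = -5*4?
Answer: -1746416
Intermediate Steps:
g(d) = -20
a(b, L) = 1 (a(b, L) = (L + b)/(L + b) = 1)
B(R, Q) = R (B(R, Q) = 1*R = R)
P(u) = 2 - 16*u**2
(P(-21) + B(12, -19))*248 = ((2 - 16*(-21)**2) + 12)*248 = ((2 - 16*441) + 12)*248 = ((2 - 7056) + 12)*248 = (-7054 + 12)*248 = -7042*248 = -1746416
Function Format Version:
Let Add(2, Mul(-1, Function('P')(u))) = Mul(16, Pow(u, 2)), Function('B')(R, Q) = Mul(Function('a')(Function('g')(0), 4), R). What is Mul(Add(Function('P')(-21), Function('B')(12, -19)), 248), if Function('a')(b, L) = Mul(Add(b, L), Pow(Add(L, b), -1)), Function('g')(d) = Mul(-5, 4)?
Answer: -1746416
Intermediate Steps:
Function('g')(d) = -20
Function('a')(b, L) = 1 (Function('a')(b, L) = Mul(Add(L, b), Pow(Add(L, b), -1)) = 1)
Function('B')(R, Q) = R (Function('B')(R, Q) = Mul(1, R) = R)
Function('P')(u) = Add(2, Mul(-16, Pow(u, 2))) (Function('P')(u) = Add(2, Mul(-1, Mul(16, Pow(u, 2)))) = Add(2, Mul(-16, Pow(u, 2))))
Mul(Add(Function('P')(-21), Function('B')(12, -19)), 248) = Mul(Add(Add(2, Mul(-16, Pow(-21, 2))), 12), 248) = Mul(Add(Add(2, Mul(-16, 441)), 12), 248) = Mul(Add(Add(2, -7056), 12), 248) = Mul(Add(-7054, 12), 248) = Mul(-7042, 248) = -1746416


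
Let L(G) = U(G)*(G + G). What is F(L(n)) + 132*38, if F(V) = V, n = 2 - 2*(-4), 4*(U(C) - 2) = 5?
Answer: 5081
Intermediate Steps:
U(C) = 13/4 (U(C) = 2 + (¼)*5 = 2 + 5/4 = 13/4)
n = 10 (n = 2 + 8 = 10)
L(G) = 13*G/2 (L(G) = 13*(G + G)/4 = 13*(2*G)/4 = 13*G/2)
F(L(n)) + 132*38 = (13/2)*10 + 132*38 = 65 + 5016 = 5081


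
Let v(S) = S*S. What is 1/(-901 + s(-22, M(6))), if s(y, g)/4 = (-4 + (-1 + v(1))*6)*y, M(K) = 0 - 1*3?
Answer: -1/549 ≈ -0.0018215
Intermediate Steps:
v(S) = S²
M(K) = -3 (M(K) = 0 - 3 = -3)
s(y, g) = -16*y (s(y, g) = 4*((-4 + (-1 + 1²)*6)*y) = 4*((-4 + (-1 + 1)*6)*y) = 4*((-4 + 0*6)*y) = 4*((-4 + 0)*y) = 4*(-4*y) = -16*y)
1/(-901 + s(-22, M(6))) = 1/(-901 - 16*(-22)) = 1/(-901 + 352) = 1/(-549) = -1/549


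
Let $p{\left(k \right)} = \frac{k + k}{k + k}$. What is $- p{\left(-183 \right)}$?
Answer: $-1$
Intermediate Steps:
$p{\left(k \right)} = 1$ ($p{\left(k \right)} = \frac{2 k}{2 k} = 2 k \frac{1}{2 k} = 1$)
$- p{\left(-183 \right)} = \left(-1\right) 1 = -1$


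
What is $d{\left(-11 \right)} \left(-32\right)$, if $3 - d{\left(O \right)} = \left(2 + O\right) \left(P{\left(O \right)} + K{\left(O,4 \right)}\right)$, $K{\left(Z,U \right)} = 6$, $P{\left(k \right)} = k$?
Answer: $1344$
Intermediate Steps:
$d{\left(O \right)} = 3 - \left(2 + O\right) \left(6 + O\right)$ ($d{\left(O \right)} = 3 - \left(2 + O\right) \left(O + 6\right) = 3 - \left(2 + O\right) \left(6 + O\right)$)
$d{\left(-11 \right)} \left(-32\right) = \left(-9 - \left(-11\right)^{2} - -88\right) \left(-32\right) = \left(-9 - 121 + 88\right) \left(-32\right) = \left(-42\right) \left(-32\right) = 1344$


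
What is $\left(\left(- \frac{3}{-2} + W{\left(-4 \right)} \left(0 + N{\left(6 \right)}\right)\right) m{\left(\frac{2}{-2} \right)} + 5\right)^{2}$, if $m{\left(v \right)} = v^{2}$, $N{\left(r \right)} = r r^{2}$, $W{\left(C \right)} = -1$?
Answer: $\frac{175561}{4} \approx 43890.0$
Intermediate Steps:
$N{\left(r \right)} = r^{3}$
$\left(\left(- \frac{3}{-2} + W{\left(-4 \right)} \left(0 + N{\left(6 \right)}\right)\right) m{\left(\frac{2}{-2} \right)} + 5\right)^{2} = \left(\left(- \frac{3}{-2} - \left(0 + 6^{3}\right)\right) \left(\frac{2}{-2}\right)^{2} + 5\right)^{2} = \left(\left(\left(-3\right) \left(- \frac{1}{2}\right) - \left(0 + 216\right)\right) \left(2 \left(- \frac{1}{2}\right)\right)^{2} + 5\right)^{2} = \left(\left(\frac{3}{2} - 216\right) \left(-1\right)^{2} + 5\right)^{2} = \left(\left(\frac{3}{2} - 216\right) 1 + 5\right)^{2} = \left(\left(- \frac{429}{2}\right) 1 + 5\right)^{2} = \left(- \frac{429}{2} + 5\right)^{2} = \left(- \frac{419}{2}\right)^{2} = \frac{175561}{4}$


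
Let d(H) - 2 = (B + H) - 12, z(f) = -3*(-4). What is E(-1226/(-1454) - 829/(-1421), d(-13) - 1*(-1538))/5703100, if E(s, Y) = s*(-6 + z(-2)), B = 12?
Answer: 2210634/1472921101925 ≈ 1.5008e-6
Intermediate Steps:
z(f) = 12
d(H) = 2 + H (d(H) = 2 + ((12 + H) - 12) = 2 + H)
E(s, Y) = 6*s (E(s, Y) = s*(-6 + 12) = s*6 = 6*s)
E(-1226/(-1454) - 829/(-1421), d(-13) - 1*(-1538))/5703100 = (6*(-1226/(-1454) - 829/(-1421)))/5703100 = (6*(-1226*(-1/1454) - 829*(-1/1421)))*(1/5703100) = (6*(613/727 + 829/1421))*(1/5703100) = (6*(1473756/1033067))*(1/5703100) = (8842536/1033067)*(1/5703100) = 2210634/1472921101925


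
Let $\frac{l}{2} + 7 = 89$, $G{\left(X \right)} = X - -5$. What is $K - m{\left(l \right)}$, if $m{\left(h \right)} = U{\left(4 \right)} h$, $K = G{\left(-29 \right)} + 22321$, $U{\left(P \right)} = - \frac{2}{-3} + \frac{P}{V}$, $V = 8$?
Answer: $\frac{66317}{3} \approx 22106.0$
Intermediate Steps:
$G{\left(X \right)} = 5 + X$ ($G{\left(X \right)} = X + 5 = 5 + X$)
$l = 164$ ($l = -14 + 2 \cdot 89 = -14 + 178 = 164$)
$U{\left(P \right)} = \frac{2}{3} + \frac{P}{8}$ ($U{\left(P \right)} = - \frac{2}{-3} + \frac{P}{8} = \left(-2\right) \left(- \frac{1}{3}\right) + P \frac{1}{8} = \frac{2}{3} + \frac{P}{8}$)
$K = 22297$ ($K = \left(5 - 29\right) + 22321 = -24 + 22321 = 22297$)
$m{\left(h \right)} = \frac{7 h}{6}$ ($m{\left(h \right)} = \left(\frac{2}{3} + \frac{1}{8} \cdot 4\right) h = \left(\frac{2}{3} + \frac{1}{2}\right) h = \frac{7 h}{6}$)
$K - m{\left(l \right)} = 22297 - \frac{7}{6} \cdot 164 = 22297 - \frac{574}{3} = \frac{66317}{3}$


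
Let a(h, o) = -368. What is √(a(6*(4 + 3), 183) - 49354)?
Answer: I*√49722 ≈ 222.98*I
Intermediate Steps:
√(a(6*(4 + 3), 183) - 49354) = √(-368 - 49354) = √(-49722) = I*√49722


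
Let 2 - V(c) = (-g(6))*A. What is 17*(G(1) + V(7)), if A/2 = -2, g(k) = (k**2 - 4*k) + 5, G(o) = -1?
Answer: -1139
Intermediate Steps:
g(k) = 5 + k**2 - 4*k
A = -4 (A = 2*(-2) = -4)
V(c) = -66 (V(c) = 2 - (-(5 + 6**2 - 4*6))*(-4) = 2 - (-(5 + 36 - 24))*(-4) = 2 - (-1*17)*(-4) = 2 - (-17)*(-4) = 2 - 1*68 = 2 - 68 = -66)
17*(G(1) + V(7)) = 17*(-1 - 66) = 17*(-67) = -1139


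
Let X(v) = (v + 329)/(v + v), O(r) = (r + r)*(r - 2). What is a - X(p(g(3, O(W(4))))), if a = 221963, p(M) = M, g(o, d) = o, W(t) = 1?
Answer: 665723/3 ≈ 2.2191e+5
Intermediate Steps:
O(r) = 2*r*(-2 + r) (O(r) = (2*r)*(-2 + r) = 2*r*(-2 + r))
X(v) = (329 + v)/(2*v) (X(v) = (329 + v)/((2*v)) = (329 + v)*(1/(2*v)) = (329 + v)/(2*v))
a - X(p(g(3, O(W(4))))) = 221963 - (329 + 3)/(2*3) = 221963 - 332/(2*3) = 221963 - 1*166/3 = 221963 - 166/3 = 665723/3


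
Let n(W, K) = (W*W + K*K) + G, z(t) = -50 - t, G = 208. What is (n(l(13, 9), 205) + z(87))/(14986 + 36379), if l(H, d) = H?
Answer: 8453/10273 ≈ 0.82284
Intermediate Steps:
n(W, K) = 208 + K² + W² (n(W, K) = (W*W + K*K) + 208 = (W² + K²) + 208 = (K² + W²) + 208 = 208 + K² + W²)
(n(l(13, 9), 205) + z(87))/(14986 + 36379) = ((208 + 205² + 13²) + (-50 - 1*87))/(14986 + 36379) = ((208 + 42025 + 169) + (-50 - 87))/51365 = (42402 - 137)*(1/51365) = 42265*(1/51365) = 8453/10273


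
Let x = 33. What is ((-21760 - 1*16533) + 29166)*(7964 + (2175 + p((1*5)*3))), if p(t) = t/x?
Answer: -1017970818/11 ≈ -9.2543e+7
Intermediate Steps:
p(t) = t/33
((-21760 - 1*16533) + 29166)*(7964 + (2175 + p((1*5)*3))) = ((-21760 - 1*16533) + 29166)*(7964 + (2175 + ((1*5)*3)/33)) = ((-21760 - 16533) + 29166)*(7964 + (2175 + (5*3)/33)) = (-38293 + 29166)*(7964 + (2175 + (1/33)*15)) = -9127*(7964 + (2175 + 5/11)) = -9127*(7964 + 23930/11) = -9127*111534/11 = -1017970818/11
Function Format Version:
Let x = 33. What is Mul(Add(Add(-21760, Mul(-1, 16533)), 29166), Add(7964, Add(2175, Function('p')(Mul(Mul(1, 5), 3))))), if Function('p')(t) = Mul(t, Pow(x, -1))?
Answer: Rational(-1017970818, 11) ≈ -9.2543e+7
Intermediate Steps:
Function('p')(t) = Mul(Rational(1, 33), t) (Function('p')(t) = Mul(t, Pow(33, -1)) = Mul(t, Rational(1, 33)) = Mul(Rational(1, 33), t))
Mul(Add(Add(-21760, Mul(-1, 16533)), 29166), Add(7964, Add(2175, Function('p')(Mul(Mul(1, 5), 3))))) = Mul(Add(Add(-21760, Mul(-1, 16533)), 29166), Add(7964, Add(2175, Mul(Rational(1, 33), Mul(Mul(1, 5), 3))))) = Mul(Add(Add(-21760, -16533), 29166), Add(7964, Add(2175, Mul(Rational(1, 33), Mul(5, 3))))) = Mul(Add(-38293, 29166), Add(7964, Add(2175, Mul(Rational(1, 33), 15)))) = Mul(-9127, Add(7964, Add(2175, Rational(5, 11)))) = Mul(-9127, Add(7964, Rational(23930, 11))) = Mul(-9127, Rational(111534, 11)) = Rational(-1017970818, 11)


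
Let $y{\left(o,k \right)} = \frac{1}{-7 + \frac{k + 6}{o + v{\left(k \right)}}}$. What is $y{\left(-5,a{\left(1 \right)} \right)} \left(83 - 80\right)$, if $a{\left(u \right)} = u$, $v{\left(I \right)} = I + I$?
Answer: $- \frac{9}{28} \approx -0.32143$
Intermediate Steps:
$v{\left(I \right)} = 2 I$
$y{\left(o,k \right)} = \frac{1}{-7 + \frac{6 + k}{o + 2 k}}$ ($y{\left(o,k \right)} = \frac{1}{-7 + \frac{k + 6}{o + 2 k}} = \frac{1}{-7 + \frac{6 + k}{o + 2 k}}$)
$y{\left(-5,a{\left(1 \right)} \right)} \left(83 - 80\right) = \frac{-5 + 2 \cdot 1}{6 - 13 - -35} \left(83 - 80\right) = \frac{-5 + 2}{6 - 13 + 35} \cdot 3 = \frac{1}{28} \left(-3\right) 3 = \left(- \frac{3}{28}\right) 3 = - \frac{9}{28}$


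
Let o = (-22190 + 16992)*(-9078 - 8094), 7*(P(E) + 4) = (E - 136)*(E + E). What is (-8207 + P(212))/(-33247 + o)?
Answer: -25253/624587663 ≈ -4.0431e-5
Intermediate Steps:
P(E) = -4 + 2*E*(-136 + E)/7 (P(E) = -4 + ((E - 136)*(E + E))/7 = -4 + ((-136 + E)*(2*E))/7 = -4 + (2*E*(-136 + E))/7 = -4 + 2*E*(-136 + E)/7)
o = 89260056 (o = -5198*(-17172) = 89260056)
(-8207 + P(212))/(-33247 + o) = (-8207 + (-4 - 272/7*212 + (2/7)*212²))/(-33247 + 89260056) = (-8207 + (-4 - 57664/7 + (2/7)*44944))/89226809 = (-8207 + (-4 - 57664/7 + 89888/7))*(1/89226809) = (-8207 + 32196/7)*(1/89226809) = -25253/7*1/89226809 = -25253/624587663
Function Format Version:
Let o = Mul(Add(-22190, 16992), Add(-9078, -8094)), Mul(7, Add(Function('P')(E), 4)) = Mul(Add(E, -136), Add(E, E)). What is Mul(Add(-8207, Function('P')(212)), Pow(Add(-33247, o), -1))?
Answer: Rational(-25253, 624587663) ≈ -4.0431e-5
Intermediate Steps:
Function('P')(E) = Add(-4, Mul(Rational(2, 7), E, Add(-136, E))) (Function('P')(E) = Add(-4, Mul(Rational(1, 7), Mul(Add(E, -136), Add(E, E)))) = Add(-4, Mul(Rational(1, 7), Mul(Add(-136, E), Mul(2, E)))) = Add(-4, Mul(Rational(1, 7), Mul(2, E, Add(-136, E)))) = Add(-4, Mul(Rational(2, 7), E, Add(-136, E))))
o = 89260056 (o = Mul(-5198, -17172) = 89260056)
Mul(Add(-8207, Function('P')(212)), Pow(Add(-33247, o), -1)) = Mul(Add(-8207, Add(-4, Mul(Rational(-272, 7), 212), Mul(Rational(2, 7), Pow(212, 2)))), Pow(Add(-33247, 89260056), -1)) = Mul(Add(-8207, Add(-4, Rational(-57664, 7), Mul(Rational(2, 7), 44944))), Pow(89226809, -1)) = Mul(Add(-8207, Add(-4, Rational(-57664, 7), Rational(89888, 7))), Rational(1, 89226809)) = Mul(Add(-8207, Rational(32196, 7)), Rational(1, 89226809)) = Mul(Rational(-25253, 7), Rational(1, 89226809)) = Rational(-25253, 624587663)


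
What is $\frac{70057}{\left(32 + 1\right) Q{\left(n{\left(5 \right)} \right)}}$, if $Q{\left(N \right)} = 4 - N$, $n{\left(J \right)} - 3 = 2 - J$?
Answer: $\frac{70057}{132} \approx 530.73$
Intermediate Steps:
$n{\left(J \right)} = 5 - J$ ($n{\left(J \right)} = 3 - \left(-2 + J\right) = 5 - J$)
$\frac{70057}{\left(32 + 1\right) Q{\left(n{\left(5 \right)} \right)}} = \frac{70057}{\left(32 + 1\right) \left(4 - \left(5 - 5\right)\right)} = \frac{70057}{33 \left(4 - \left(5 - 5\right)\right)} = \frac{70057}{33 \left(4 - 0\right)} = \frac{70057}{33 \left(4 + 0\right)} = \frac{70057}{33 \cdot 4} = \frac{70057}{132}$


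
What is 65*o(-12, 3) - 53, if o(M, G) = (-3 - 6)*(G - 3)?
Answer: -53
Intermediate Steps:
o(M, G) = 27 - 9*G (o(M, G) = -9*(-3 + G) = 27 - 9*G)
65*o(-12, 3) - 53 = 65*(27 - 9*3) - 53 = 65*(27 - 27) - 53 = 65*0 - 53 = 0 - 53 = -53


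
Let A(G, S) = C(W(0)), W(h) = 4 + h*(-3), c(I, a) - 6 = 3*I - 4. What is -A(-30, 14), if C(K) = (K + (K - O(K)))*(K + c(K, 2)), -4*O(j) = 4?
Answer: -162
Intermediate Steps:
c(I, a) = 2 + 3*I (c(I, a) = 6 + (3*I - 4) = 6 + (-4 + 3*I) = 2 + 3*I)
O(j) = -1 (O(j) = -¼*4 = -1)
W(h) = 4 - 3*h
C(K) = (1 + 2*K)*(2 + 4*K) (C(K) = (K + (K - 1*(-1)))*(K + (2 + 3*K)) = (K + (K + 1))*(2 + 4*K) = (K + (1 + K))*(2 + 4*K) = (1 + 2*K)*(2 + 4*K))
A(G, S) = 162 (A(G, S) = 2 + 8*(4 - 3*0) + 8*(4 - 3*0)² = 2 + 8*(4 + 0) + 8*(4 + 0)² = 2 + 8*4 + 8*4² = 2 + 32 + 8*16 = 2 + 32 + 128 = 162)
-A(-30, 14) = -1*162 = -162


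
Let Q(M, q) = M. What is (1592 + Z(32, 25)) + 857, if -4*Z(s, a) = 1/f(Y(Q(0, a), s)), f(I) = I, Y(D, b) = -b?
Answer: 313473/128 ≈ 2449.0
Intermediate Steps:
Z(s, a) = 1/(4*s) (Z(s, a) = -(-1/s)/4 = -(-1)/(4*s) = 1/(4*s))
(1592 + Z(32, 25)) + 857 = (1592 + (¼)/32) + 857 = (1592 + (¼)*(1/32)) + 857 = (1592 + 1/128) + 857 = 203777/128 + 857 = 313473/128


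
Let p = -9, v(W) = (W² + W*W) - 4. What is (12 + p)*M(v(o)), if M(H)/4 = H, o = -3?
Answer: 168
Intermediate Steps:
v(W) = -4 + 2*W² (v(W) = (W² + W²) - 4 = 2*W² - 4 = -4 + 2*W²)
M(H) = 4*H
(12 + p)*M(v(o)) = (12 - 9)*(4*(-4 + 2*(-3)²)) = 3*(4*(-4 + 2*9)) = 3*(4*(-4 + 18)) = 3*(4*14) = 3*56 = 168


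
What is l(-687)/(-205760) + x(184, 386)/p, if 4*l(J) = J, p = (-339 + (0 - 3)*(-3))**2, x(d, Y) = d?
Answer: 11312683/4481452800 ≈ 0.0025243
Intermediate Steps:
p = 108900 (p = (-339 - 3*(-3))**2 = (-339 + 9)**2 = (-330)**2 = 108900)
l(J) = J/4
l(-687)/(-205760) + x(184, 386)/p = ((1/4)*(-687))/(-205760) + 184/108900 = -687/4*(-1/205760) + 184*(1/108900) = 687/823040 + 46/27225 = 11312683/4481452800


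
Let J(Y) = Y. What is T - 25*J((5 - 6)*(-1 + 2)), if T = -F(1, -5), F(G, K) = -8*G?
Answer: 33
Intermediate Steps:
T = 8 (T = -(-8) = -1*(-8) = 8)
T - 25*J((5 - 6)*(-1 + 2)) = 8 - 25*(5 - 6)*(-1 + 2) = 8 - (-25) = 8 - 25*(-1) = 8 + 25 = 33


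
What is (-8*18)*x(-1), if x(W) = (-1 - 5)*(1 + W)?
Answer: 0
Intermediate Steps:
x(W) = -6 - 6*W (x(W) = -6*(1 + W) = -6 - 6*W)
(-8*18)*x(-1) = (-8*18)*(-6 - 6*(-1)) = -144*(-6 + 6) = -144*0 = 0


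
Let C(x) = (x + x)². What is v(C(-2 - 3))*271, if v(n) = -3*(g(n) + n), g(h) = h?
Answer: -162600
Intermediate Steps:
C(x) = 4*x² (C(x) = (2*x)² = 4*x²)
v(n) = -6*n (v(n) = -3*(n + n) = -6*n)
v(C(-2 - 3))*271 = -24*(-2 - 3)²*271 = -24*(-5)²*271 = -24*25*271 = -6*100*271 = -600*271 = -162600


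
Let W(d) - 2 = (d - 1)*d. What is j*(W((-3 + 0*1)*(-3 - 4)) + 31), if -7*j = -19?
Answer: 8607/7 ≈ 1229.6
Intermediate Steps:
W(d) = 2 + d*(-1 + d) (W(d) = 2 + (d - 1)*d = 2 + (-1 + d)*d = 2 + d*(-1 + d))
j = 19/7 (j = -⅐*(-19) = 19/7 ≈ 2.7143)
j*(W((-3 + 0*1)*(-3 - 4)) + 31) = 19*((2 + ((-3 + 0*1)*(-3 - 4))² - (-3 + 0*1)*(-3 - 4)) + 31)/7 = 19*((2 + ((-3 + 0)*(-7))² - (-3 + 0)*(-7)) + 31)/7 = 19*((2 + (-3*(-7))² - (-3)*(-7)) + 31)/7 = 19*((2 + 21² - 1*21) + 31)/7 = 19*((2 + 441 - 21) + 31)/7 = 19*(422 + 31)/7 = (19/7)*453 = 8607/7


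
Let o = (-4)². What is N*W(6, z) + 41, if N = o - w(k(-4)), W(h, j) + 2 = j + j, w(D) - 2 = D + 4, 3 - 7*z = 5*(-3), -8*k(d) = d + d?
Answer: 485/7 ≈ 69.286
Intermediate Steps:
k(d) = -d/4 (k(d) = -(d + d)/8 = -d/4)
z = 18/7 (z = 3/7 - 5*(-3)/7 = 3/7 - ⅐*(-15) = 3/7 + 15/7 = 18/7 ≈ 2.5714)
w(D) = 6 + D (w(D) = 2 + (D + 4) = 2 + (4 + D) = 6 + D)
o = 16
W(h, j) = -2 + 2*j (W(h, j) = -2 + (j + j) = -2 + 2*j)
N = 9 (N = 16 - (6 - ¼*(-4)) = 16 - (6 + 1) = 16 - 1*7 = 16 - 7 = 9)
N*W(6, z) + 41 = 9*(-2 + 2*(18/7)) + 41 = 9*(-2 + 36/7) + 41 = 9*(22/7) + 41 = 198/7 + 41 = 485/7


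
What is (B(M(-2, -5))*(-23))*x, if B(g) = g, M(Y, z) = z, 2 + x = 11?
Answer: 1035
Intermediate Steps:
x = 9 (x = -2 + 11 = 9)
(B(M(-2, -5))*(-23))*x = -5*(-23)*9 = 115*9 = 1035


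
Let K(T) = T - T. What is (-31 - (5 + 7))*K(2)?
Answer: 0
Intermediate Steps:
K(T) = 0
(-31 - (5 + 7))*K(2) = (-31 - (5 + 7))*0 = (-31 - 1*12)*0 = (-31 - 12)*0 = -43*0 = 0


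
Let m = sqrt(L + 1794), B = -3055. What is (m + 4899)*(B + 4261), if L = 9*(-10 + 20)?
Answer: 5908194 + 2412*sqrt(471) ≈ 5.9605e+6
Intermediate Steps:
L = 90 (L = 9*10 = 90)
m = 2*sqrt(471) (m = sqrt(90 + 1794) = sqrt(1884) = 2*sqrt(471) ≈ 43.405)
(m + 4899)*(B + 4261) = (2*sqrt(471) + 4899)*(-3055 + 4261) = (4899 + 2*sqrt(471))*1206 = 5908194 + 2412*sqrt(471)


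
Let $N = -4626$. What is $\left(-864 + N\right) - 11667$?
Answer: $-17157$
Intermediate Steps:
$\left(-864 + N\right) - 11667 = \left(-864 - 4626\right) - 11667 = -5490 - 11667 = -17157$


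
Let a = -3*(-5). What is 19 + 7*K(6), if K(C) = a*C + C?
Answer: 691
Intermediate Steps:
a = 15
K(C) = 16*C (K(C) = 15*C + C = 16*C)
19 + 7*K(6) = 19 + 7*(16*6) = 19 + 7*96 = 19 + 672 = 691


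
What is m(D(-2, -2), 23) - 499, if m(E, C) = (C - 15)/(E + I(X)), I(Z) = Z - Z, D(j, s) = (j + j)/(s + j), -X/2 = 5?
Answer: -491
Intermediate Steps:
X = -10 (X = -2*5 = -10)
D(j, s) = 2*j/(j + s) (D(j, s) = (2*j)/(j + s) = 2*j/(j + s))
I(Z) = 0
m(E, C) = (-15 + C)/E (m(E, C) = (C - 15)/(E + 0) = (-15 + C)/E)
m(D(-2, -2), 23) - 499 = (-15 + 23)/((2*(-2)/(-2 - 2))) - 499 = 8/(2*(-2)/(-4)) - 499 = 8/(2*(-2)*(-¼)) - 499 = 8/1 - 499 = 1*8 - 499 = 8 - 499 = -491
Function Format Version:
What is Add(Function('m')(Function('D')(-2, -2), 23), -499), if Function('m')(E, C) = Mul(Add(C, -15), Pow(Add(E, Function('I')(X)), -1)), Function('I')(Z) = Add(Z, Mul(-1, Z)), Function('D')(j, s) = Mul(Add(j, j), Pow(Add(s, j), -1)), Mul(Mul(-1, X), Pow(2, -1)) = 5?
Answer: -491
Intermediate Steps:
X = -10 (X = Mul(-2, 5) = -10)
Function('D')(j, s) = Mul(2, j, Pow(Add(j, s), -1)) (Function('D')(j, s) = Mul(Mul(2, j), Pow(Add(j, s), -1)) = Mul(2, j, Pow(Add(j, s), -1)))
Function('I')(Z) = 0
Function('m')(E, C) = Mul(Pow(E, -1), Add(-15, C)) (Function('m')(E, C) = Mul(Add(C, -15), Pow(Add(E, 0), -1)) = Mul(Add(-15, C), Pow(E, -1)) = Mul(Pow(E, -1), Add(-15, C)))
Add(Function('m')(Function('D')(-2, -2), 23), -499) = Add(Mul(Pow(Mul(2, -2, Pow(Add(-2, -2), -1)), -1), Add(-15, 23)), -499) = Add(Mul(Pow(Mul(2, -2, Pow(-4, -1)), -1), 8), -499) = Add(Mul(Pow(Mul(2, -2, Rational(-1, 4)), -1), 8), -499) = Add(Mul(Pow(1, -1), 8), -499) = Add(Mul(1, 8), -499) = Add(8, -499) = -491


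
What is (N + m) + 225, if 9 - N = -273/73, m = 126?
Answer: 26553/73 ≈ 363.74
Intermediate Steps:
N = 930/73 (N = 9 - (-273)/73 = 9 - 1*(-273/73) = 9 + 273/73 = 930/73 ≈ 12.740)
(N + m) + 225 = (930/73 + 126) + 225 = 10128/73 + 225 = 26553/73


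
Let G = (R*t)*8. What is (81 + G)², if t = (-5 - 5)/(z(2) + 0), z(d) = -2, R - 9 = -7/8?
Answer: 164836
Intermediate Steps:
R = 65/8 (R = 9 - 7/8 = 65/8 ≈ 8.1250)
t = 5 (t = (-5 - 5)/(-2 + 0) = -10/(-2) = -10*(-½) = 5)
G = 325 (G = ((65/8)*5)*8 = (325/8)*8 = 325)
(81 + G)² = (81 + 325)² = 406² = 164836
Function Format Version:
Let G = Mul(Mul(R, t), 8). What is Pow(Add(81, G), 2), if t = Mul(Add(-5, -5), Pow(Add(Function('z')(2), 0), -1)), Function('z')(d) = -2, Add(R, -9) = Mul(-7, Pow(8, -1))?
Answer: 164836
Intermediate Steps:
R = Rational(65, 8) (R = Add(9, Mul(-7, Pow(8, -1))) = Add(9, Mul(-7, Rational(1, 8))) = Add(9, Rational(-7, 8)) = Rational(65, 8) ≈ 8.1250)
t = 5 (t = Mul(Add(-5, -5), Pow(Add(-2, 0), -1)) = Mul(-10, Pow(-2, -1)) = Mul(-10, Rational(-1, 2)) = 5)
G = 325 (G = Mul(Mul(Rational(65, 8), 5), 8) = Mul(Rational(325, 8), 8) = 325)
Pow(Add(81, G), 2) = Pow(Add(81, 325), 2) = Pow(406, 2) = 164836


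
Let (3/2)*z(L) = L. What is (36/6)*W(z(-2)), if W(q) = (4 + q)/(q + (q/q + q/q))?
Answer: 24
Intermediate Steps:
z(L) = 2*L/3
W(q) = (4 + q)/(2 + q) (W(q) = (4 + q)/(q + (1 + 1)) = (4 + q)/(q + 2) = (4 + q)/(2 + q))
(36/6)*W(z(-2)) = (36/6)*((4 + (⅔)*(-2))/(2 + (⅔)*(-2))) = (36*(⅙))*((4 - 4/3)/(2 - 4/3)) = 6*((8/3)/(⅔)) = 6*((3/2)*(8/3)) = 6*4 = 24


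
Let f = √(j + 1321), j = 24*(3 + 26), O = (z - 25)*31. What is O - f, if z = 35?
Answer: 310 - √2017 ≈ 265.09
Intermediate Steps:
O = 310 (O = (35 - 25)*31 = 10*31 = 310)
j = 696 (j = 24*29 = 696)
f = √2017 (f = √(696 + 1321) = √2017 ≈ 44.911)
O - f = 310 - √2017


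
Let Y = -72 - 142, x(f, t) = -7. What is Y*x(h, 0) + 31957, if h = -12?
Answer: 33455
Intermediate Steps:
Y = -214
Y*x(h, 0) + 31957 = -214*(-7) + 31957 = 1498 + 31957 = 33455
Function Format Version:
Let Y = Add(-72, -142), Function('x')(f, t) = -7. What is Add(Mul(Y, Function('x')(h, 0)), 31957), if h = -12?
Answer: 33455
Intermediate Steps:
Y = -214
Add(Mul(Y, Function('x')(h, 0)), 31957) = Add(Mul(-214, -7), 31957) = Add(1498, 31957) = 33455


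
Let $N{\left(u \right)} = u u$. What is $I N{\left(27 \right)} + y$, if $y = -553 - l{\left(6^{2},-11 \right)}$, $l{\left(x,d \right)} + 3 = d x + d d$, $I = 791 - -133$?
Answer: $673321$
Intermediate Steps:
$N{\left(u \right)} = u^{2}$
$I = 924$ ($I = 791 + 133 = 924$)
$l{\left(x,d \right)} = -3 + d^{2} + d x$ ($l{\left(x,d \right)} = -3 + \left(d x + d d\right) = -3 + \left(d x + d^{2}\right) = -3 + \left(d^{2} + d x\right) = -3 + d^{2} + d x$)
$y = -275$ ($y = -553 - \left(-3 + \left(-11\right)^{2} - 11 \cdot 6^{2}\right) = -553 - \left(-3 + 121 - 396\right) = -553 - -278 = -553 + 278 = -275$)
$I N{\left(27 \right)} + y = 924 \cdot 27^{2} - 275 = 924 \cdot 729 - 275 = 673596 - 275 = 673321$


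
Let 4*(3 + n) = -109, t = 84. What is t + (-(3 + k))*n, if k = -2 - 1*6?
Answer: -269/4 ≈ -67.250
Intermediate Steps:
k = -8 (k = -2 - 6 = -8)
n = -121/4 (n = -3 + (¼)*(-109) = -3 - 109/4 = -121/4 ≈ -30.250)
t + (-(3 + k))*n = 84 - (3 - 8)*(-121/4) = 84 - 1*(-5)*(-121/4) = 84 + 5*(-121/4) = 84 - 605/4 = -269/4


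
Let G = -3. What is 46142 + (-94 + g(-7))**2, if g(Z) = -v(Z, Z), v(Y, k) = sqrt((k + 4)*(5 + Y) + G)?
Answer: 54981 + 188*sqrt(3) ≈ 55307.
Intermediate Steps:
v(Y, k) = sqrt(-3 + (4 + k)*(5 + Y)) (v(Y, k) = sqrt((k + 4)*(5 + Y) - 3) = sqrt((4 + k)*(5 + Y) - 3) = sqrt(-3 + (4 + k)*(5 + Y)))
g(Z) = -sqrt(17 + Z**2 + 9*Z) (g(Z) = -sqrt(17 + 4*Z + 5*Z + Z*Z) = -sqrt(17 + 4*Z + 5*Z + Z**2) = -sqrt(17 + Z**2 + 9*Z))
46142 + (-94 + g(-7))**2 = 46142 + (-94 - sqrt(17 + (-7)**2 + 9*(-7)))**2 = 46142 + (-94 - sqrt(17 + 49 - 63))**2 = 46142 + (-94 - sqrt(3))**2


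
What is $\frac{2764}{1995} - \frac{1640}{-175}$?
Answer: $\frac{4292}{399} \approx 10.757$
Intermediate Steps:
$\frac{2764}{1995} - \frac{1640}{-175} = 2764 \cdot \frac{1}{1995} - - \frac{328}{35} = \frac{2764}{1995} + \frac{328}{35} = \frac{4292}{399}$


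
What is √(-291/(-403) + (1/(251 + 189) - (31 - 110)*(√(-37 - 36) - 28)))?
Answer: √(-17381943589010 + 620987052400*I*√73)/88660 ≈ 7.0965 + 47.557*I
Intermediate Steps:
√(-291/(-403) + (1/(251 + 189) - (31 - 110)*(√(-37 - 36) - 28))) = √(-291*(-1/403) + (1/440 - (-79)*(√(-73) - 28))) = √(291/403 + (1/440 - (-79)*(I*√73 - 28))) = √(291/403 + (1/440 - (-79)*(-28 + I*√73))) = √(291/403 + (1/440 - (2212 - 79*I*√73))) = √(291/403 + (1/440 + (-2212 + 79*I*√73))) = √(291/403 + (-973279/440 + 79*I*√73)) = √(-392103397/177320 + 79*I*√73)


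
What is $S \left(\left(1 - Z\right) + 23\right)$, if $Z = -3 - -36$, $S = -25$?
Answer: $225$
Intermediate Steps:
$Z = 33$ ($Z = -3 + 36 = 33$)
$S \left(\left(1 - Z\right) + 23\right) = - 25 \left(\left(1 - 33\right) + 23\right) = - 25 \left(-32 + 23\right) = \left(-25\right) \left(-9\right) = 225$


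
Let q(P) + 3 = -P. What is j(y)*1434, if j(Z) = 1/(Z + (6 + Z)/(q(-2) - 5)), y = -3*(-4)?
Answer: 478/3 ≈ 159.33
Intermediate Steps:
q(P) = -3 - P
y = 12
j(Z) = 1/(-1 + 5*Z/6) (j(Z) = 1/(Z + (6 + Z)/((-3 - 1*(-2)) - 5)) = 1/(Z + (6 + Z)/((-3 + 2) - 5)) = 1/(Z + (6 + Z)/(-1 - 5)) = 1/(Z + (6 + Z)/(-6)) = 1/(Z + (6 + Z)*(-⅙)) = 1/(Z + (-1 - Z/6)) = 1/(-1 + 5*Z/6))
j(y)*1434 = (6/(-6 + 5*12))*1434 = (6/(-6 + 60))*1434 = (6/54)*1434 = (6*(1/54))*1434 = (⅑)*1434 = 478/3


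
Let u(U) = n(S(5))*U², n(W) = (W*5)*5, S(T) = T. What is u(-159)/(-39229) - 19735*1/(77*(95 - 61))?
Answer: -9047391565/102701522 ≈ -88.094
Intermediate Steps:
n(W) = 25*W (n(W) = (5*W)*5 = 25*W)
u(U) = 125*U² (u(U) = (25*5)*U² = 125*U²)
u(-159)/(-39229) - 19735*1/(77*(95 - 61)) = (125*(-159)²)/(-39229) - 19735*1/(77*(95 - 61)) = (125*25281)*(-1/39229) - 19735/(77*34) = 3160125*(-1/39229) - 19735/2618 = -3160125/39229 - 19735*1/2618 = -3160125/39229 - 19735/2618 = -9047391565/102701522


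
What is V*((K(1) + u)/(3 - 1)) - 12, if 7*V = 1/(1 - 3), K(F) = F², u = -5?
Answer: -83/7 ≈ -11.857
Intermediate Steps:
V = -1/14 (V = 1/(7*(1 - 3)) = (⅐)/(-2) = (⅐)*(-½) = -1/14 ≈ -0.071429)
V*((K(1) + u)/(3 - 1)) - 12 = -(1² - 5)/(14*(3 - 1)) - 12 = -(1 - 5)/(14*2) - 12 = -(-2)/(7*2) - 12 = -1/14*(-2) - 12 = ⅐ - 12 = -83/7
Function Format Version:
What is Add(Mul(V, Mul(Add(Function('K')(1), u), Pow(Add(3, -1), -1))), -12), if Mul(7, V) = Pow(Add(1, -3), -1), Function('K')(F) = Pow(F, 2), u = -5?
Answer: Rational(-83, 7) ≈ -11.857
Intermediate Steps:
V = Rational(-1, 14) (V = Mul(Rational(1, 7), Pow(Add(1, -3), -1)) = Mul(Rational(1, 7), Pow(-2, -1)) = Mul(Rational(1, 7), Rational(-1, 2)) = Rational(-1, 14) ≈ -0.071429)
Add(Mul(V, Mul(Add(Function('K')(1), u), Pow(Add(3, -1), -1))), -12) = Add(Mul(Rational(-1, 14), Mul(Add(Pow(1, 2), -5), Pow(Add(3, -1), -1))), -12) = Add(Mul(Rational(-1, 14), Mul(Add(1, -5), Pow(2, -1))), -12) = Add(Mul(Rational(-1, 14), Mul(-4, Rational(1, 2))), -12) = Add(Mul(Rational(-1, 14), -2), -12) = Add(Rational(1, 7), -12) = Rational(-83, 7)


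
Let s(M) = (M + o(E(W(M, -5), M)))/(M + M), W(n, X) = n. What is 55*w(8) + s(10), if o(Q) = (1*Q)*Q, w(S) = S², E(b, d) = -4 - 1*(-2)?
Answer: 35207/10 ≈ 3520.7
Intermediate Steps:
E(b, d) = -2 (E(b, d) = -4 + 2 = -2)
o(Q) = Q² (o(Q) = Q*Q = Q²)
s(M) = (4 + M)/(2*M) (s(M) = (M + (-2)²)/(M + M) = (M + 4)/((2*M)) = (4 + M)*(1/(2*M)) = (4 + M)/(2*M))
55*w(8) + s(10) = 55*8² + (½)*(4 + 10)/10 = 55*64 + (½)*(⅒)*14 = 3520 + 7/10 = 35207/10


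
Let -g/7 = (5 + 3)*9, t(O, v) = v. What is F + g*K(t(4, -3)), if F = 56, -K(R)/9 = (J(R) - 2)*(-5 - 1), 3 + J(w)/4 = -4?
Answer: 816536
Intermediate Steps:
J(w) = -28 (J(w) = -12 + 4*(-4) = -12 - 16 = -28)
K(R) = -1620 (K(R) = -9*(-28 - 2)*(-5 - 1) = -(-270)*(-6) = -9*180 = -1620)
g = -504 (g = -7*(5 + 3)*9 = -56*9 = -7*72 = -504)
F + g*K(t(4, -3)) = 56 - 504*(-1620) = 56 + 816480 = 816536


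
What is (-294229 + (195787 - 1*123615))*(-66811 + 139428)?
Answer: -16125113169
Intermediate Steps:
(-294229 + (195787 - 1*123615))*(-66811 + 139428) = (-294229 + (195787 - 123615))*72617 = (-294229 + 72172)*72617 = -222057*72617 = -16125113169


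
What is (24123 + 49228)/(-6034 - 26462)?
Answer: -73351/32496 ≈ -2.2572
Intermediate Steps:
(24123 + 49228)/(-6034 - 26462) = 73351/(-32496) = 73351*(-1/32496) = -73351/32496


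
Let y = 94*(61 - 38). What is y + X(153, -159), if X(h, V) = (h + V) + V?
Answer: 1997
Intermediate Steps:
y = 2162 (y = 94*23 = 2162)
X(h, V) = h + 2*V (X(h, V) = (V + h) + V = h + 2*V)
y + X(153, -159) = 2162 + (153 + 2*(-159)) = 2162 + (153 - 318) = 2162 - 165 = 1997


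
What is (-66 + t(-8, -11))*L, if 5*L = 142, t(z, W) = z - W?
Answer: -8946/5 ≈ -1789.2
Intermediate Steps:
L = 142/5 (L = (⅕)*142 = 142/5 ≈ 28.400)
(-66 + t(-8, -11))*L = (-66 + (-8 - 1*(-11)))*(142/5) = (-66 + (-8 + 11))*(142/5) = (-66 + 3)*(142/5) = -63*142/5 = -8946/5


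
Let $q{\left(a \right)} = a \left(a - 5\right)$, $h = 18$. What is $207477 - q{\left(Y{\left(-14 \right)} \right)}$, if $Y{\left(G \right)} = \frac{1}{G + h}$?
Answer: $\frac{3319651}{16} \approx 2.0748 \cdot 10^{5}$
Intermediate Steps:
$Y{\left(G \right)} = \frac{1}{18 + G}$ ($Y{\left(G \right)} = \frac{1}{G + 18} = \frac{1}{18 + G}$)
$q{\left(a \right)} = a \left(-5 + a\right)$
$207477 - q{\left(Y{\left(-14 \right)} \right)} = 207477 - \frac{-5 + \frac{1}{18 - 14}}{18 - 14} = 207477 - \frac{-5 + \frac{1}{4}}{4} = 207477 - \frac{1}{4} \left(- \frac{19}{4}\right) = 207477 - - \frac{19}{16} = 207477 + \frac{19}{16} = \frac{3319651}{16}$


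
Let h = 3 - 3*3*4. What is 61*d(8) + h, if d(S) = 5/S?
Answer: 41/8 ≈ 5.1250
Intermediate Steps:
h = -33 (h = 3 - 9*4 = 3 - 36 = -33)
61*d(8) + h = 61*(5/8) - 33 = 305/8 - 33 = 41/8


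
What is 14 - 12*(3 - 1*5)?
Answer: 38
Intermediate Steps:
14 - 12*(3 - 1*5) = 14 - 12*(3 - 5) = 14 - 12*(-2) = 14 + 24 = 38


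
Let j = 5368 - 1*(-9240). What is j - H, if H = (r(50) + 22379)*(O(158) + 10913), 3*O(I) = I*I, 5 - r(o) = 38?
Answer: -1289387414/3 ≈ -4.2980e+8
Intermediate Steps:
r(o) = -33 (r(o) = 5 - 1*38 = 5 - 38 = -33)
O(I) = I²/3 (O(I) = (I*I)/3 = I²/3)
H = 1289431238/3 (H = (-33 + 22379)*((⅓)*158² + 10913) = 22346*((⅓)*24964 + 10913) = 22346*(24964/3 + 10913) = 22346*(57703/3) = 1289431238/3 ≈ 4.2981e+8)
j = 14608 (j = 5368 + 9240 = 14608)
j - H = 14608 - 1*1289431238/3 = 14608 - 1289431238/3 = -1289387414/3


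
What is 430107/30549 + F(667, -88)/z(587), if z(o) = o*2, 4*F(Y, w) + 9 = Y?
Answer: 339980619/23909684 ≈ 14.219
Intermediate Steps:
F(Y, w) = -9/4 + Y/4
z(o) = 2*o
430107/30549 + F(667, -88)/z(587) = 430107/30549 + (-9/4 + (¼)*667)/((2*587)) = 430107*(1/30549) + (-9/4 + 667/4)/1174 = 143369/10183 + (329/2)*(1/1174) = 143369/10183 + 329/2348 = 339980619/23909684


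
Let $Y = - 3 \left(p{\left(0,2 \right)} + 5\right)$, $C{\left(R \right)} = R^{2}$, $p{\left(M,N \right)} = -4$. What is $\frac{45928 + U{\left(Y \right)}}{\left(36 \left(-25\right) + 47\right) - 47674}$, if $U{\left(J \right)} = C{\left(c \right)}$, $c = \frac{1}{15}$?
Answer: $- \frac{10333801}{10918575} \approx -0.94644$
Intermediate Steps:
$c = \frac{1}{15} \approx 0.066667$
$Y = -3$ ($Y = - 3 \left(-4 + 5\right) = \left(-3\right) 1 = -3$)
$U{\left(J \right)} = \frac{1}{225}$ ($U{\left(J \right)} = \left(\frac{1}{15}\right)^{2} = \frac{1}{225}$)
$\frac{45928 + U{\left(Y \right)}}{\left(36 \left(-25\right) + 47\right) - 47674} = \frac{45928 + \frac{1}{225}}{\left(36 \left(-25\right) + 47\right) - 47674} = \frac{10333801}{225 \left(\left(-900 + 47\right) - 47674\right)} = \frac{10333801}{225 \left(-853 - 47674\right)} = \frac{10333801}{225 \left(-48527\right)} = \frac{10333801}{225} \left(- \frac{1}{48527}\right) = - \frac{10333801}{10918575}$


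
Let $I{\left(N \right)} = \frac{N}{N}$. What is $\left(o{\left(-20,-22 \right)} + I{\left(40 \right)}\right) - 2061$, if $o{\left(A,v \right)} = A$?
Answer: $-2080$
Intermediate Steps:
$I{\left(N \right)} = 1$
$\left(o{\left(-20,-22 \right)} + I{\left(40 \right)}\right) - 2061 = \left(-20 + 1\right) - 2061 = -19 - 2061 = -2080$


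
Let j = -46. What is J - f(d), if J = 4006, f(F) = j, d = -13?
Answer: 4052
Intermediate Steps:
f(F) = -46
J - f(d) = 4006 - 1*(-46) = 4006 + 46 = 4052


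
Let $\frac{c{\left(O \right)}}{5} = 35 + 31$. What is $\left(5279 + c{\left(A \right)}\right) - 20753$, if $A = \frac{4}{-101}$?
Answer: $-15144$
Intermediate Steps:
$A = - \frac{4}{101}$ ($A = 4 \left(- \frac{1}{101}\right) = - \frac{4}{101} \approx -0.039604$)
$c{\left(O \right)} = 330$ ($c{\left(O \right)} = 5 \left(35 + 31\right) = 5 \cdot 66 = 330$)
$\left(5279 + c{\left(A \right)}\right) - 20753 = \left(5279 + 330\right) - 20753 = 5609 - 20753 = -15144$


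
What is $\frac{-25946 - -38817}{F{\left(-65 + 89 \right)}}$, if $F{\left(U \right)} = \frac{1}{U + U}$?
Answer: $617808$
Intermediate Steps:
$F{\left(U \right)} = \frac{1}{2 U}$
$\frac{-25946 - -38817}{F{\left(-65 + 89 \right)}} = \frac{-25946 - -38817}{\frac{1}{2} \frac{1}{-65 + 89}} = \frac{-25946 + 38817}{\frac{1}{2} \cdot \frac{1}{24}} = \frac{12871}{\frac{1}{2} \cdot \frac{1}{24}} = 12871 \frac{1}{\frac{1}{48}} = 12871 \cdot 48 = 617808$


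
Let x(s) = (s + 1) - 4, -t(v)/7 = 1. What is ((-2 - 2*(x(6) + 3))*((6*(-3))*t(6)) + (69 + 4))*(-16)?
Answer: 27056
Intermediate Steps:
t(v) = -7 (t(v) = -7*1 = -7)
x(s) = -3 + s (x(s) = (1 + s) - 4 = -3 + s)
((-2 - 2*(x(6) + 3))*((6*(-3))*t(6)) + (69 + 4))*(-16) = ((-2 - 2*((-3 + 6) + 3))*((6*(-3))*(-7)) + (69 + 4))*(-16) = ((-2 - 2*(3 + 3))*(-18*(-7)) + 73)*(-16) = ((-2 - 2*6)*126 + 73)*(-16) = ((-2 - 12)*126 + 73)*(-16) = (-14*126 + 73)*(-16) = (-1764 + 73)*(-16) = -1691*(-16) = 27056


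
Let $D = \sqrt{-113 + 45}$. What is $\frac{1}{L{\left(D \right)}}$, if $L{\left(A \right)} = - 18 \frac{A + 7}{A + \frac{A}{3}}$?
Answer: $- \frac{4 \sqrt{17}}{- 189 i + 54 \sqrt{17}} \approx -0.043052 - 0.036545 i$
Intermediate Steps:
$D = 2 i \sqrt{17}$ ($D = \sqrt{-68} = 2 i \sqrt{17} \approx 8.2462 i$)
$L{\left(A \right)} = - \frac{27 \left(7 + A\right)}{2 A}$ ($L{\left(A \right)} = - 18 \frac{7 + A}{A + A \frac{1}{3}} = - 18 \frac{7 + A}{A + \frac{A}{3}} = - 18 \frac{7 + A}{\frac{4}{3} A} = - 18 \left(7 + A\right) \frac{3}{4 A} = - 18 \frac{3 \left(7 + A\right)}{4 A} = - \frac{27 \left(7 + A\right)}{2 A}$)
$\frac{1}{L{\left(D \right)}} = \frac{1}{\frac{27}{2} \frac{1}{2 i \sqrt{17}} \left(-7 - 2 i \sqrt{17}\right)} = \frac{1}{\frac{27}{2} \left(- \frac{i \sqrt{17}}{34}\right) \left(-7 - 2 i \sqrt{17}\right)} = \frac{1}{\left(- \frac{27}{68}\right) i \sqrt{17} \left(-7 - 2 i \sqrt{17}\right)} = \frac{4 i \sqrt{17}}{27 \left(-7 - 2 i \sqrt{17}\right)}$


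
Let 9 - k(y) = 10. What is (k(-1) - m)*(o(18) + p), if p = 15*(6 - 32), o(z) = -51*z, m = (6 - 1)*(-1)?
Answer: -5232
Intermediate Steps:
k(y) = -1 (k(y) = 9 - 1*10 = 9 - 10 = -1)
m = -5 (m = 5*(-1) = -5)
p = -390 (p = 15*(-26) = -390)
(k(-1) - m)*(o(18) + p) = (-1 - 1*(-5))*(-51*18 - 390) = (-1 + 5)*(-918 - 390) = 4*(-1308) = -5232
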